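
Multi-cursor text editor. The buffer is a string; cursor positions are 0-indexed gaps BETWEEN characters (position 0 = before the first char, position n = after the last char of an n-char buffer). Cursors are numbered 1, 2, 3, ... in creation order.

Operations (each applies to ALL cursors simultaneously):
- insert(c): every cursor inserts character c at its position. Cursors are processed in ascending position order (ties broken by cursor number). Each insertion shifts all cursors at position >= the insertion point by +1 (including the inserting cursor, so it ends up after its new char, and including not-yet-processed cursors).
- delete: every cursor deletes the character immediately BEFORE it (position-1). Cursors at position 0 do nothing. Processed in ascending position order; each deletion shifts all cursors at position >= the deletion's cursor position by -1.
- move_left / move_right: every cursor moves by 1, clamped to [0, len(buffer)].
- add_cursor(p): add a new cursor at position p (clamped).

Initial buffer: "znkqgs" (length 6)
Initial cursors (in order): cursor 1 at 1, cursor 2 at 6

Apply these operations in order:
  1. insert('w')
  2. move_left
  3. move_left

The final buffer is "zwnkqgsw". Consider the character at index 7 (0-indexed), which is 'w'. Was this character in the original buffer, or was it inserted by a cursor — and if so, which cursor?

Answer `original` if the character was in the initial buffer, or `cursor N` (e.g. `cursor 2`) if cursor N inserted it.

After op 1 (insert('w')): buffer="zwnkqgsw" (len 8), cursors c1@2 c2@8, authorship .1.....2
After op 2 (move_left): buffer="zwnkqgsw" (len 8), cursors c1@1 c2@7, authorship .1.....2
After op 3 (move_left): buffer="zwnkqgsw" (len 8), cursors c1@0 c2@6, authorship .1.....2
Authorship (.=original, N=cursor N): . 1 . . . . . 2
Index 7: author = 2

Answer: cursor 2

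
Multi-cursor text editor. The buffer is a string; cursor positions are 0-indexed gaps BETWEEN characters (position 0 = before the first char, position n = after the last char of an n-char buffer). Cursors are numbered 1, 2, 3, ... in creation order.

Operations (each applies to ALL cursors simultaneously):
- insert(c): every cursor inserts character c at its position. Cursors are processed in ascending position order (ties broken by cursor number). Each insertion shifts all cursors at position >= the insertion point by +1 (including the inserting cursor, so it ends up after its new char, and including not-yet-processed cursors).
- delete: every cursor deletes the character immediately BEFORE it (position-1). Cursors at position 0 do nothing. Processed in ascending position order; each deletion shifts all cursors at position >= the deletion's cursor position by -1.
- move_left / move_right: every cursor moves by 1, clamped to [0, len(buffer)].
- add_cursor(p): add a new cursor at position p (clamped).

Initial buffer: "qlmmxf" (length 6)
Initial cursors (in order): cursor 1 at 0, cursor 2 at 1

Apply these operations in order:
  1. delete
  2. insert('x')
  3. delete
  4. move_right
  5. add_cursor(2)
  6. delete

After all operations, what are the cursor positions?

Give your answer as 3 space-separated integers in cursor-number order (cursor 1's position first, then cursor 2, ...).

After op 1 (delete): buffer="lmmxf" (len 5), cursors c1@0 c2@0, authorship .....
After op 2 (insert('x')): buffer="xxlmmxf" (len 7), cursors c1@2 c2@2, authorship 12.....
After op 3 (delete): buffer="lmmxf" (len 5), cursors c1@0 c2@0, authorship .....
After op 4 (move_right): buffer="lmmxf" (len 5), cursors c1@1 c2@1, authorship .....
After op 5 (add_cursor(2)): buffer="lmmxf" (len 5), cursors c1@1 c2@1 c3@2, authorship .....
After op 6 (delete): buffer="mxf" (len 3), cursors c1@0 c2@0 c3@0, authorship ...

Answer: 0 0 0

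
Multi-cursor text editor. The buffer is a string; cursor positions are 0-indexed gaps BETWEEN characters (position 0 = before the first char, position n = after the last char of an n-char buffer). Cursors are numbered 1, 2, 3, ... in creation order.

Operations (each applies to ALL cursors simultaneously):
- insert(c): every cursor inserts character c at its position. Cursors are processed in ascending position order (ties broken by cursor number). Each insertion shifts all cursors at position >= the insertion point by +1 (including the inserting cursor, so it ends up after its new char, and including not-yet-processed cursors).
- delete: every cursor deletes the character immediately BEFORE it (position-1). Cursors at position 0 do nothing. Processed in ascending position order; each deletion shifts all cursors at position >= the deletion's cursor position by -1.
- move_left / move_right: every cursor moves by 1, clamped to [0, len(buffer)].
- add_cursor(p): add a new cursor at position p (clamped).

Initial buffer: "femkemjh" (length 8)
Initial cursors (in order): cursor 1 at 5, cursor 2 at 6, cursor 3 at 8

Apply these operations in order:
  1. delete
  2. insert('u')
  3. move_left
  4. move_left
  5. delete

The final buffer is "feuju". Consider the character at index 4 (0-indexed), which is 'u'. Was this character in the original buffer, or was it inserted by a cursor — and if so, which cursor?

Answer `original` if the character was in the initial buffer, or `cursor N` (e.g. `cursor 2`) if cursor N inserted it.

After op 1 (delete): buffer="femkj" (len 5), cursors c1@4 c2@4 c3@5, authorship .....
After op 2 (insert('u')): buffer="femkuuju" (len 8), cursors c1@6 c2@6 c3@8, authorship ....12.3
After op 3 (move_left): buffer="femkuuju" (len 8), cursors c1@5 c2@5 c3@7, authorship ....12.3
After op 4 (move_left): buffer="femkuuju" (len 8), cursors c1@4 c2@4 c3@6, authorship ....12.3
After op 5 (delete): buffer="feuju" (len 5), cursors c1@2 c2@2 c3@3, authorship ..1.3
Authorship (.=original, N=cursor N): . . 1 . 3
Index 4: author = 3

Answer: cursor 3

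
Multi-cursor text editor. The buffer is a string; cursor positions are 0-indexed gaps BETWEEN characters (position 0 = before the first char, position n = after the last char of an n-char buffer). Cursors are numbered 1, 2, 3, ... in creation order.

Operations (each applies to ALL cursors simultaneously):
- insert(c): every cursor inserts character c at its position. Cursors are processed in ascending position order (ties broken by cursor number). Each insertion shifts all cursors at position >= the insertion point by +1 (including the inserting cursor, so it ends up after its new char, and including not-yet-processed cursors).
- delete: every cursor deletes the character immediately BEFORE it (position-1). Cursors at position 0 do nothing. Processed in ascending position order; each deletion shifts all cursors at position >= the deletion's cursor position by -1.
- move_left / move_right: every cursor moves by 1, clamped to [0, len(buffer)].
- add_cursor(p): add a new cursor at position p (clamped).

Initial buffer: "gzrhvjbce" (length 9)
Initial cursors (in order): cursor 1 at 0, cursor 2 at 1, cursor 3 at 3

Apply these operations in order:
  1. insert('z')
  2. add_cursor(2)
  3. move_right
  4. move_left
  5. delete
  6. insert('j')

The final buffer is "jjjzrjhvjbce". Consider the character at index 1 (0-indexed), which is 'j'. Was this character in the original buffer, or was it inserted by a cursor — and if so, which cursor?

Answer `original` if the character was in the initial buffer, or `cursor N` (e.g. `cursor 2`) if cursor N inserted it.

Answer: cursor 2

Derivation:
After op 1 (insert('z')): buffer="zgzzrzhvjbce" (len 12), cursors c1@1 c2@3 c3@6, authorship 1.2..3......
After op 2 (add_cursor(2)): buffer="zgzzrzhvjbce" (len 12), cursors c1@1 c4@2 c2@3 c3@6, authorship 1.2..3......
After op 3 (move_right): buffer="zgzzrzhvjbce" (len 12), cursors c1@2 c4@3 c2@4 c3@7, authorship 1.2..3......
After op 4 (move_left): buffer="zgzzrzhvjbce" (len 12), cursors c1@1 c4@2 c2@3 c3@6, authorship 1.2..3......
After op 5 (delete): buffer="zrhvjbce" (len 8), cursors c1@0 c2@0 c4@0 c3@2, authorship ........
After op 6 (insert('j')): buffer="jjjzrjhvjbce" (len 12), cursors c1@3 c2@3 c4@3 c3@6, authorship 124..3......
Authorship (.=original, N=cursor N): 1 2 4 . . 3 . . . . . .
Index 1: author = 2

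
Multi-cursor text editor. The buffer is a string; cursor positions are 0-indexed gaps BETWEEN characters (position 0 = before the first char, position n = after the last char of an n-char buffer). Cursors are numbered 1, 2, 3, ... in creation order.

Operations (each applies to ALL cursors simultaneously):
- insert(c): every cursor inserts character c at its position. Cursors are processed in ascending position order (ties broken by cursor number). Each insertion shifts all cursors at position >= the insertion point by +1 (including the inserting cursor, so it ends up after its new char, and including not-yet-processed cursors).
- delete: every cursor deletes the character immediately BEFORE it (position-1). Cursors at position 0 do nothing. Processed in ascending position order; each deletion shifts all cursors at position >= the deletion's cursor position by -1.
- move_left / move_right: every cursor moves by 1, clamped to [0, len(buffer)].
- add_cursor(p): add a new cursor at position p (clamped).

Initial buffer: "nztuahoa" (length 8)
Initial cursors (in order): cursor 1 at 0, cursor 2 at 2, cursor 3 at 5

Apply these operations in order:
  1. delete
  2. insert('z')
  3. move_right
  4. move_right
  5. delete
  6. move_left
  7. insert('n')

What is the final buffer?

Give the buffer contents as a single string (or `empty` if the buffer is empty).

Answer: znnntznha

Derivation:
After op 1 (delete): buffer="ntuhoa" (len 6), cursors c1@0 c2@1 c3@3, authorship ......
After op 2 (insert('z')): buffer="znztuzhoa" (len 9), cursors c1@1 c2@3 c3@6, authorship 1.2..3...
After op 3 (move_right): buffer="znztuzhoa" (len 9), cursors c1@2 c2@4 c3@7, authorship 1.2..3...
After op 4 (move_right): buffer="znztuzhoa" (len 9), cursors c1@3 c2@5 c3@8, authorship 1.2..3...
After op 5 (delete): buffer="zntzha" (len 6), cursors c1@2 c2@3 c3@5, authorship 1..3..
After op 6 (move_left): buffer="zntzha" (len 6), cursors c1@1 c2@2 c3@4, authorship 1..3..
After op 7 (insert('n')): buffer="znnntznha" (len 9), cursors c1@2 c2@4 c3@7, authorship 11.2.33..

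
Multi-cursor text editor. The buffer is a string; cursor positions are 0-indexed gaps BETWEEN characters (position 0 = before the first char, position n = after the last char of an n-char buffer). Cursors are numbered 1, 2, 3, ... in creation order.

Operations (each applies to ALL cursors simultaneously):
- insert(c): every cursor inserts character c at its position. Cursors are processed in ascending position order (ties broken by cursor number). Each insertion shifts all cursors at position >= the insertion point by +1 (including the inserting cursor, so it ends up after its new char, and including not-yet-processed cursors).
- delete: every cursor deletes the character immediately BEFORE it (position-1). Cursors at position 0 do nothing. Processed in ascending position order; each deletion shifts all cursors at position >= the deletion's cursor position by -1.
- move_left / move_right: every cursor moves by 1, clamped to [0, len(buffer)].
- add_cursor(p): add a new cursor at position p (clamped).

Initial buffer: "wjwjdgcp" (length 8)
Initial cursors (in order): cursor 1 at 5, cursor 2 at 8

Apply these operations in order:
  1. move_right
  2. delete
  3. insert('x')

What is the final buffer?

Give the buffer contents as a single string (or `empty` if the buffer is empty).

Answer: wjwjdxcx

Derivation:
After op 1 (move_right): buffer="wjwjdgcp" (len 8), cursors c1@6 c2@8, authorship ........
After op 2 (delete): buffer="wjwjdc" (len 6), cursors c1@5 c2@6, authorship ......
After op 3 (insert('x')): buffer="wjwjdxcx" (len 8), cursors c1@6 c2@8, authorship .....1.2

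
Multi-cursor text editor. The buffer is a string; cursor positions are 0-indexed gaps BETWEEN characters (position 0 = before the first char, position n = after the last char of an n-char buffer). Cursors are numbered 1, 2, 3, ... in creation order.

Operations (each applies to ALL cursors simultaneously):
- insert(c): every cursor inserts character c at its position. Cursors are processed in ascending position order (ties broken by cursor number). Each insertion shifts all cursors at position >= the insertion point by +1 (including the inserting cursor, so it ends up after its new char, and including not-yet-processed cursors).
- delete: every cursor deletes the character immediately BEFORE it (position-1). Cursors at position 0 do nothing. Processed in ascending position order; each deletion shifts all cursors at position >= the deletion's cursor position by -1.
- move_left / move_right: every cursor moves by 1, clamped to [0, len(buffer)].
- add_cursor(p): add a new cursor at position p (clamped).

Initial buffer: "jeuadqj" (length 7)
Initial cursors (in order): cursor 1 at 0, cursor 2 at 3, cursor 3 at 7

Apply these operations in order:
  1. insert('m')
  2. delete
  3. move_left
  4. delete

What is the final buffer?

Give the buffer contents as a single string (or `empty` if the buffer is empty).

After op 1 (insert('m')): buffer="mjeumadqjm" (len 10), cursors c1@1 c2@5 c3@10, authorship 1...2....3
After op 2 (delete): buffer="jeuadqj" (len 7), cursors c1@0 c2@3 c3@7, authorship .......
After op 3 (move_left): buffer="jeuadqj" (len 7), cursors c1@0 c2@2 c3@6, authorship .......
After op 4 (delete): buffer="juadj" (len 5), cursors c1@0 c2@1 c3@4, authorship .....

Answer: juadj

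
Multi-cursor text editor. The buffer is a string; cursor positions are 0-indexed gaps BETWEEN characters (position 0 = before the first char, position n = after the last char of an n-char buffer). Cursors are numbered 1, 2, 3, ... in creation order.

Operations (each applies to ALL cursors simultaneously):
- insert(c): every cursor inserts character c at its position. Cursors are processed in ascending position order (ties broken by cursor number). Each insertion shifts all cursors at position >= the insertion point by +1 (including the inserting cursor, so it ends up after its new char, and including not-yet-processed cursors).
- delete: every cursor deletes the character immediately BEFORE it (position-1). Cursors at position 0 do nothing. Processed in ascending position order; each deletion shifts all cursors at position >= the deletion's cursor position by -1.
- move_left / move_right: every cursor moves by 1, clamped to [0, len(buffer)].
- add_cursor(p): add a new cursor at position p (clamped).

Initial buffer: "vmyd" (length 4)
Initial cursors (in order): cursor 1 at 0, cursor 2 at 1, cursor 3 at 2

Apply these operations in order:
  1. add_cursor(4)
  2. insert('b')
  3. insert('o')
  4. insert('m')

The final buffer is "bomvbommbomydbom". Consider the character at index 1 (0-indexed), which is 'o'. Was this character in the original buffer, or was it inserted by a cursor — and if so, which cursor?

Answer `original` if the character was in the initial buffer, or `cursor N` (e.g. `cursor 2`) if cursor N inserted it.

Answer: cursor 1

Derivation:
After op 1 (add_cursor(4)): buffer="vmyd" (len 4), cursors c1@0 c2@1 c3@2 c4@4, authorship ....
After op 2 (insert('b')): buffer="bvbmbydb" (len 8), cursors c1@1 c2@3 c3@5 c4@8, authorship 1.2.3..4
After op 3 (insert('o')): buffer="bovbomboydbo" (len 12), cursors c1@2 c2@5 c3@8 c4@12, authorship 11.22.33..44
After op 4 (insert('m')): buffer="bomvbommbomydbom" (len 16), cursors c1@3 c2@7 c3@11 c4@16, authorship 111.222.333..444
Authorship (.=original, N=cursor N): 1 1 1 . 2 2 2 . 3 3 3 . . 4 4 4
Index 1: author = 1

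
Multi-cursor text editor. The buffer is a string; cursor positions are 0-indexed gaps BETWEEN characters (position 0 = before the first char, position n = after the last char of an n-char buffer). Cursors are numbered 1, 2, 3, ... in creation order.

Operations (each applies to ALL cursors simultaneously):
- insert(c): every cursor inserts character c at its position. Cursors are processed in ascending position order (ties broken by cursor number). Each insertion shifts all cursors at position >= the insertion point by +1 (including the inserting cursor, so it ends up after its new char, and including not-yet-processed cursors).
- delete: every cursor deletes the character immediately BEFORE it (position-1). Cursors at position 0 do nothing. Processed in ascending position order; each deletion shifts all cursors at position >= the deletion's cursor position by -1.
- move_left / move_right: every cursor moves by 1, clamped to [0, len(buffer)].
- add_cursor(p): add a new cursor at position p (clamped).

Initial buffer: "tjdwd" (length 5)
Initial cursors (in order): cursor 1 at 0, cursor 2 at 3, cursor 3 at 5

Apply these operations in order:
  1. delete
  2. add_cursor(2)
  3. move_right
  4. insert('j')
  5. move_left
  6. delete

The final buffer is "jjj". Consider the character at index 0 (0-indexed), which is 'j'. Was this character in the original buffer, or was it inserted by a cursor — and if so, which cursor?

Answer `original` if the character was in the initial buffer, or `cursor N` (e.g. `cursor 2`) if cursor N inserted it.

Answer: cursor 1

Derivation:
After op 1 (delete): buffer="tjw" (len 3), cursors c1@0 c2@2 c3@3, authorship ...
After op 2 (add_cursor(2)): buffer="tjw" (len 3), cursors c1@0 c2@2 c4@2 c3@3, authorship ...
After op 3 (move_right): buffer="tjw" (len 3), cursors c1@1 c2@3 c3@3 c4@3, authorship ...
After op 4 (insert('j')): buffer="tjjwjjj" (len 7), cursors c1@2 c2@7 c3@7 c4@7, authorship .1..234
After op 5 (move_left): buffer="tjjwjjj" (len 7), cursors c1@1 c2@6 c3@6 c4@6, authorship .1..234
After op 6 (delete): buffer="jjj" (len 3), cursors c1@0 c2@2 c3@2 c4@2, authorship 1.4
Authorship (.=original, N=cursor N): 1 . 4
Index 0: author = 1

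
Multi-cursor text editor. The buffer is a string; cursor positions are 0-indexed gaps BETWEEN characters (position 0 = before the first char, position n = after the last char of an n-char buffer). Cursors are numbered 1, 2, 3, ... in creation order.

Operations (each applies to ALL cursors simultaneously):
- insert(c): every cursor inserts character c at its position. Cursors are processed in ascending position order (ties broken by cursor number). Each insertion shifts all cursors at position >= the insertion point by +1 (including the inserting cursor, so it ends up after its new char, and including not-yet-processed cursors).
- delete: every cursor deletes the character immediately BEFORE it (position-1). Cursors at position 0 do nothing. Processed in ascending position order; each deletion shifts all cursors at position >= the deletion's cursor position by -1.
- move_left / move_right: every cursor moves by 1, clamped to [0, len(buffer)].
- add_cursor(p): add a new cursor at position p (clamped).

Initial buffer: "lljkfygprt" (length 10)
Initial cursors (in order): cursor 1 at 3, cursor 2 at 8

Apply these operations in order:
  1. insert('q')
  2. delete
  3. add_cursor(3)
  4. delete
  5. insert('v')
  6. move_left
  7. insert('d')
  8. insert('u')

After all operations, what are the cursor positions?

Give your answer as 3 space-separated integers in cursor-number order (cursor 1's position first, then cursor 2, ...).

After op 1 (insert('q')): buffer="lljqkfygpqrt" (len 12), cursors c1@4 c2@10, authorship ...1.....2..
After op 2 (delete): buffer="lljkfygprt" (len 10), cursors c1@3 c2@8, authorship ..........
After op 3 (add_cursor(3)): buffer="lljkfygprt" (len 10), cursors c1@3 c3@3 c2@8, authorship ..........
After op 4 (delete): buffer="lkfygrt" (len 7), cursors c1@1 c3@1 c2@5, authorship .......
After op 5 (insert('v')): buffer="lvvkfygvrt" (len 10), cursors c1@3 c3@3 c2@8, authorship .13....2..
After op 6 (move_left): buffer="lvvkfygvrt" (len 10), cursors c1@2 c3@2 c2@7, authorship .13....2..
After op 7 (insert('d')): buffer="lvddvkfygdvrt" (len 13), cursors c1@4 c3@4 c2@10, authorship .1133....22..
After op 8 (insert('u')): buffer="lvdduuvkfygduvrt" (len 16), cursors c1@6 c3@6 c2@13, authorship .113133....222..

Answer: 6 13 6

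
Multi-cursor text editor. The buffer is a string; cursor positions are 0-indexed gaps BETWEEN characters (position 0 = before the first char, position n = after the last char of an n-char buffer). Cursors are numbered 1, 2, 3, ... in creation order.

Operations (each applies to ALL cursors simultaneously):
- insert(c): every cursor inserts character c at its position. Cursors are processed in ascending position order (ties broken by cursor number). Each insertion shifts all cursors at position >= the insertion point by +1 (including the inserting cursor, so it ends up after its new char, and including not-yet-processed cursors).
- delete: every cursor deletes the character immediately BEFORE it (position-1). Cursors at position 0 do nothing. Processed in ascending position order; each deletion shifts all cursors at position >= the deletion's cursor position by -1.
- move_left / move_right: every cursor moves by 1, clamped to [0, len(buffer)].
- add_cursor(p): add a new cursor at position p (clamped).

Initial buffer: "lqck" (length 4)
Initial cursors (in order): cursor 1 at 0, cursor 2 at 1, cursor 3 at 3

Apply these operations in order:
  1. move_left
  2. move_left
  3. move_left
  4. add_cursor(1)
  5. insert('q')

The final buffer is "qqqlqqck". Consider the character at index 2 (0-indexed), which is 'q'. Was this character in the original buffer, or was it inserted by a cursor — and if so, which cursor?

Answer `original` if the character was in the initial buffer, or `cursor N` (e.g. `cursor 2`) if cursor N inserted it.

Answer: cursor 3

Derivation:
After op 1 (move_left): buffer="lqck" (len 4), cursors c1@0 c2@0 c3@2, authorship ....
After op 2 (move_left): buffer="lqck" (len 4), cursors c1@0 c2@0 c3@1, authorship ....
After op 3 (move_left): buffer="lqck" (len 4), cursors c1@0 c2@0 c3@0, authorship ....
After op 4 (add_cursor(1)): buffer="lqck" (len 4), cursors c1@0 c2@0 c3@0 c4@1, authorship ....
After op 5 (insert('q')): buffer="qqqlqqck" (len 8), cursors c1@3 c2@3 c3@3 c4@5, authorship 123.4...
Authorship (.=original, N=cursor N): 1 2 3 . 4 . . .
Index 2: author = 3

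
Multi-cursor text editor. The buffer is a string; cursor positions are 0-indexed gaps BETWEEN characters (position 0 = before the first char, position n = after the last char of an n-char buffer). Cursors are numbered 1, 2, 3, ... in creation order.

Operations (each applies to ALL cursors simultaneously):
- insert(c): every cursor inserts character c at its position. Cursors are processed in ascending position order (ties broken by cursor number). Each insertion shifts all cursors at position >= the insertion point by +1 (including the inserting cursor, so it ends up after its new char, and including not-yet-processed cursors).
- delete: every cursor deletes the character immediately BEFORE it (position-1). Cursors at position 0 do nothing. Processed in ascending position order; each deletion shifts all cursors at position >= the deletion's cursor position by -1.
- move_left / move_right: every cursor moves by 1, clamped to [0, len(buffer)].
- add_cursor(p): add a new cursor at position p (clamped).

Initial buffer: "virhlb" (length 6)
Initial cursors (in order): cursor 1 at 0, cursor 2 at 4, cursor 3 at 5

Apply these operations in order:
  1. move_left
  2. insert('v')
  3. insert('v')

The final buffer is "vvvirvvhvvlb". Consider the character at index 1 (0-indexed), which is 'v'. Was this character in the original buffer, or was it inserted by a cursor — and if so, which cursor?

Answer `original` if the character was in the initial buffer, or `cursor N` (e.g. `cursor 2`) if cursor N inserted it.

After op 1 (move_left): buffer="virhlb" (len 6), cursors c1@0 c2@3 c3@4, authorship ......
After op 2 (insert('v')): buffer="vvirvhvlb" (len 9), cursors c1@1 c2@5 c3@7, authorship 1...2.3..
After op 3 (insert('v')): buffer="vvvirvvhvvlb" (len 12), cursors c1@2 c2@7 c3@10, authorship 11...22.33..
Authorship (.=original, N=cursor N): 1 1 . . . 2 2 . 3 3 . .
Index 1: author = 1

Answer: cursor 1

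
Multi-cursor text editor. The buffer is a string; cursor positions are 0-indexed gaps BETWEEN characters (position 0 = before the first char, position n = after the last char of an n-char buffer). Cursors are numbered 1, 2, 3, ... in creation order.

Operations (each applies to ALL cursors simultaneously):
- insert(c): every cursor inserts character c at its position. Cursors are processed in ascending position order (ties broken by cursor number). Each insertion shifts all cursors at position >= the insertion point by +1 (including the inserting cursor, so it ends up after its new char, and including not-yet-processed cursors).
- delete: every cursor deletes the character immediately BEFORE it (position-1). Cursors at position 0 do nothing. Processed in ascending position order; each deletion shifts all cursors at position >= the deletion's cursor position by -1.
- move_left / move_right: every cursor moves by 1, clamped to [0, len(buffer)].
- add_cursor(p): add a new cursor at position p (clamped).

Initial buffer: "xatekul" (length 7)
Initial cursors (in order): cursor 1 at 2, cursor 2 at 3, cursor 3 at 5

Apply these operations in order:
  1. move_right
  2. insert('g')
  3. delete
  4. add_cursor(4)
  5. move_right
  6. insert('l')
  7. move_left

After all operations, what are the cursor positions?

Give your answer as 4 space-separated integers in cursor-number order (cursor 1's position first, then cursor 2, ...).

After op 1 (move_right): buffer="xatekul" (len 7), cursors c1@3 c2@4 c3@6, authorship .......
After op 2 (insert('g')): buffer="xatgegkugl" (len 10), cursors c1@4 c2@6 c3@9, authorship ...1.2..3.
After op 3 (delete): buffer="xatekul" (len 7), cursors c1@3 c2@4 c3@6, authorship .......
After op 4 (add_cursor(4)): buffer="xatekul" (len 7), cursors c1@3 c2@4 c4@4 c3@6, authorship .......
After op 5 (move_right): buffer="xatekul" (len 7), cursors c1@4 c2@5 c4@5 c3@7, authorship .......
After op 6 (insert('l')): buffer="xatelkllull" (len 11), cursors c1@5 c2@8 c4@8 c3@11, authorship ....1.24..3
After op 7 (move_left): buffer="xatelkllull" (len 11), cursors c1@4 c2@7 c4@7 c3@10, authorship ....1.24..3

Answer: 4 7 10 7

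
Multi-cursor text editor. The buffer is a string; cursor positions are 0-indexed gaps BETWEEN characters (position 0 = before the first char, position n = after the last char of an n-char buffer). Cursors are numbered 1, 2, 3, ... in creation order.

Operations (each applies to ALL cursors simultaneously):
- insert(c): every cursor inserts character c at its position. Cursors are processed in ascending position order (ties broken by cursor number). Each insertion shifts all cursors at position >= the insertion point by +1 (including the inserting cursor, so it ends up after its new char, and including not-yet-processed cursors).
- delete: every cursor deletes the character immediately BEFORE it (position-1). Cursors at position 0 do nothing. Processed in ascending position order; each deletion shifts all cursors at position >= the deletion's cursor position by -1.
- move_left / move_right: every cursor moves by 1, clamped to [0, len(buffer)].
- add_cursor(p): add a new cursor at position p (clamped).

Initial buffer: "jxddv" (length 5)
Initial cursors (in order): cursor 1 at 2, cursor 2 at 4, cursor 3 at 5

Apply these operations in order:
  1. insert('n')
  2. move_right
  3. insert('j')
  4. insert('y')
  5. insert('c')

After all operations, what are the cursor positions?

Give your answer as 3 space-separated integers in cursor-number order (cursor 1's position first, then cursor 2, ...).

Answer: 7 13 17

Derivation:
After op 1 (insert('n')): buffer="jxnddnvn" (len 8), cursors c1@3 c2@6 c3@8, authorship ..1..2.3
After op 2 (move_right): buffer="jxnddnvn" (len 8), cursors c1@4 c2@7 c3@8, authorship ..1..2.3
After op 3 (insert('j')): buffer="jxndjdnvjnj" (len 11), cursors c1@5 c2@9 c3@11, authorship ..1.1.2.233
After op 4 (insert('y')): buffer="jxndjydnvjynjy" (len 14), cursors c1@6 c2@11 c3@14, authorship ..1.11.2.22333
After op 5 (insert('c')): buffer="jxndjycdnvjycnjyc" (len 17), cursors c1@7 c2@13 c3@17, authorship ..1.111.2.2223333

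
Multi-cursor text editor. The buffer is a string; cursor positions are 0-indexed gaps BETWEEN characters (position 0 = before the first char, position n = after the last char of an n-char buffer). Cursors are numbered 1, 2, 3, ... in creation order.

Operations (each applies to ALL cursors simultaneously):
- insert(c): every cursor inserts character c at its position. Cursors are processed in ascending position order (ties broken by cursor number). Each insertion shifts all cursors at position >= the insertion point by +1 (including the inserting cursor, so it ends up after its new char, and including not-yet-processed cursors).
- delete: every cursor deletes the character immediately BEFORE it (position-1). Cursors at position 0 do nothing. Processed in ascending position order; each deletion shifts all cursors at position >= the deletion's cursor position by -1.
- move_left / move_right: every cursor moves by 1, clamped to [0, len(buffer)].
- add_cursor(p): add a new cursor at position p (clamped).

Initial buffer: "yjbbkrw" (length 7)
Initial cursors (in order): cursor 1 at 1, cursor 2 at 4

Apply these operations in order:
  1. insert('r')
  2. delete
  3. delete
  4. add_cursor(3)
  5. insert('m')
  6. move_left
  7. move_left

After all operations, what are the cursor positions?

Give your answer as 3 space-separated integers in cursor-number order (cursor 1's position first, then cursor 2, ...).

After op 1 (insert('r')): buffer="yrjbbrkrw" (len 9), cursors c1@2 c2@6, authorship .1...2...
After op 2 (delete): buffer="yjbbkrw" (len 7), cursors c1@1 c2@4, authorship .......
After op 3 (delete): buffer="jbkrw" (len 5), cursors c1@0 c2@2, authorship .....
After op 4 (add_cursor(3)): buffer="jbkrw" (len 5), cursors c1@0 c2@2 c3@3, authorship .....
After op 5 (insert('m')): buffer="mjbmkmrw" (len 8), cursors c1@1 c2@4 c3@6, authorship 1..2.3..
After op 6 (move_left): buffer="mjbmkmrw" (len 8), cursors c1@0 c2@3 c3@5, authorship 1..2.3..
After op 7 (move_left): buffer="mjbmkmrw" (len 8), cursors c1@0 c2@2 c3@4, authorship 1..2.3..

Answer: 0 2 4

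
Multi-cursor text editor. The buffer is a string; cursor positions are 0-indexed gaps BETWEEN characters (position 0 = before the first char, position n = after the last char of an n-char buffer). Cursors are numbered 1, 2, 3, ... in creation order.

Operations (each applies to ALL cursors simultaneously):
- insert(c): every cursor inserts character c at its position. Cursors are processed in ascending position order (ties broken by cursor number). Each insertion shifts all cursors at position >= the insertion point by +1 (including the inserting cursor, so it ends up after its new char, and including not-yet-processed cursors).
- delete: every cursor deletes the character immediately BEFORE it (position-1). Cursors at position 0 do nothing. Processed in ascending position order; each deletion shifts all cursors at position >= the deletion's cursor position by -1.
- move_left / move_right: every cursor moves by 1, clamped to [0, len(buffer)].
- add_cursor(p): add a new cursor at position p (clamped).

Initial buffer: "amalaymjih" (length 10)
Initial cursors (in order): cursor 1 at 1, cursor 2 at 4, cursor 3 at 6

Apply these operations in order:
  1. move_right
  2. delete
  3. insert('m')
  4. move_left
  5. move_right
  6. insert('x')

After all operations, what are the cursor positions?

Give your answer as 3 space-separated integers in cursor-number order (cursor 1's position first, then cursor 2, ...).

After op 1 (move_right): buffer="amalaymjih" (len 10), cursors c1@2 c2@5 c3@7, authorship ..........
After op 2 (delete): buffer="aalyjih" (len 7), cursors c1@1 c2@3 c3@4, authorship .......
After op 3 (insert('m')): buffer="amalmymjih" (len 10), cursors c1@2 c2@5 c3@7, authorship .1..2.3...
After op 4 (move_left): buffer="amalmymjih" (len 10), cursors c1@1 c2@4 c3@6, authorship .1..2.3...
After op 5 (move_right): buffer="amalmymjih" (len 10), cursors c1@2 c2@5 c3@7, authorship .1..2.3...
After op 6 (insert('x')): buffer="amxalmxymxjih" (len 13), cursors c1@3 c2@7 c3@10, authorship .11..22.33...

Answer: 3 7 10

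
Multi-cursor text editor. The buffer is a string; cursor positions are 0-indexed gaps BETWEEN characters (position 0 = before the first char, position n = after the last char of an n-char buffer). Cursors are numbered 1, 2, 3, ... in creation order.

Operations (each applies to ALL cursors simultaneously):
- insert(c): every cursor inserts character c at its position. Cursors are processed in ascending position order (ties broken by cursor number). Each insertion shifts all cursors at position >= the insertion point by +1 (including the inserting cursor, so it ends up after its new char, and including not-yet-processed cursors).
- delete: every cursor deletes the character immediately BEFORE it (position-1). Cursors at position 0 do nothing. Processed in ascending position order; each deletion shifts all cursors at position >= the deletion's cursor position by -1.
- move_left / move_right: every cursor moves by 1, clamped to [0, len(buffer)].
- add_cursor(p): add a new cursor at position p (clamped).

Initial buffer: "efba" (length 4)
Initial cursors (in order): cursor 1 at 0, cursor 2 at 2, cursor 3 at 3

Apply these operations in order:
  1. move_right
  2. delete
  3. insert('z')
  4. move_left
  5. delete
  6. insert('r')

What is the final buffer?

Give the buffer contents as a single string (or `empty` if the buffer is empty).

Answer: rzrrz

Derivation:
After op 1 (move_right): buffer="efba" (len 4), cursors c1@1 c2@3 c3@4, authorship ....
After op 2 (delete): buffer="f" (len 1), cursors c1@0 c2@1 c3@1, authorship .
After op 3 (insert('z')): buffer="zfzz" (len 4), cursors c1@1 c2@4 c3@4, authorship 1.23
After op 4 (move_left): buffer="zfzz" (len 4), cursors c1@0 c2@3 c3@3, authorship 1.23
After op 5 (delete): buffer="zz" (len 2), cursors c1@0 c2@1 c3@1, authorship 13
After op 6 (insert('r')): buffer="rzrrz" (len 5), cursors c1@1 c2@4 c3@4, authorship 11233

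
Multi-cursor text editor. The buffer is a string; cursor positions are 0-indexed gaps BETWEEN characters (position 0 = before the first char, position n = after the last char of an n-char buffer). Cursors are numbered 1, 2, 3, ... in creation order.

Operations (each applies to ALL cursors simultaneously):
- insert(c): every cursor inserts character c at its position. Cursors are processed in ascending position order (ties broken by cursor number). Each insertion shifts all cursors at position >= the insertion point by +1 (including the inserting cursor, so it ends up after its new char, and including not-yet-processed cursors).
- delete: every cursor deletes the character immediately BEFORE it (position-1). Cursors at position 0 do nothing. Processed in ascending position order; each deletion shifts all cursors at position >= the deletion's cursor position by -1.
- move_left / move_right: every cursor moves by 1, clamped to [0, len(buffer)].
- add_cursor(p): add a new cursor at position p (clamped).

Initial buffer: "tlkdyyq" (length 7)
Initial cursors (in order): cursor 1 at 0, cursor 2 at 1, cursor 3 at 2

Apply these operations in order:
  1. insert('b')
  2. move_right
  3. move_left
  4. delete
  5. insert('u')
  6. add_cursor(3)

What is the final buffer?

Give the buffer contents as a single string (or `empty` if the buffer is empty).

After op 1 (insert('b')): buffer="btblbkdyyq" (len 10), cursors c1@1 c2@3 c3@5, authorship 1.2.3.....
After op 2 (move_right): buffer="btblbkdyyq" (len 10), cursors c1@2 c2@4 c3@6, authorship 1.2.3.....
After op 3 (move_left): buffer="btblbkdyyq" (len 10), cursors c1@1 c2@3 c3@5, authorship 1.2.3.....
After op 4 (delete): buffer="tlkdyyq" (len 7), cursors c1@0 c2@1 c3@2, authorship .......
After op 5 (insert('u')): buffer="utulukdyyq" (len 10), cursors c1@1 c2@3 c3@5, authorship 1.2.3.....
After op 6 (add_cursor(3)): buffer="utulukdyyq" (len 10), cursors c1@1 c2@3 c4@3 c3@5, authorship 1.2.3.....

Answer: utulukdyyq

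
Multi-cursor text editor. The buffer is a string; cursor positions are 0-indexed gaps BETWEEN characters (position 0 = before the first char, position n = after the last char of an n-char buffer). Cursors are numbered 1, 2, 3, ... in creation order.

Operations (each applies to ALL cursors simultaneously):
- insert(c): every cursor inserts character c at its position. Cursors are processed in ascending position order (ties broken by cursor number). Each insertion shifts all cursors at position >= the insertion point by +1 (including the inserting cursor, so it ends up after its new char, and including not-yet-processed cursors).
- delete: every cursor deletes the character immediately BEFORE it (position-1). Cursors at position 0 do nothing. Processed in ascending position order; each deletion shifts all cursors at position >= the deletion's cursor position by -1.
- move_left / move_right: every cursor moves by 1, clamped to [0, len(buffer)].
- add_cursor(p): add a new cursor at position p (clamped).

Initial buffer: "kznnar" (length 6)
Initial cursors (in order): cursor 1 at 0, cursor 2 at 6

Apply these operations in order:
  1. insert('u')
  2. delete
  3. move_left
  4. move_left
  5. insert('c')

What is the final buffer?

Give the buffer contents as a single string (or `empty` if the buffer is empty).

Answer: ckznncar

Derivation:
After op 1 (insert('u')): buffer="ukznnaru" (len 8), cursors c1@1 c2@8, authorship 1......2
After op 2 (delete): buffer="kznnar" (len 6), cursors c1@0 c2@6, authorship ......
After op 3 (move_left): buffer="kznnar" (len 6), cursors c1@0 c2@5, authorship ......
After op 4 (move_left): buffer="kznnar" (len 6), cursors c1@0 c2@4, authorship ......
After op 5 (insert('c')): buffer="ckznncar" (len 8), cursors c1@1 c2@6, authorship 1....2..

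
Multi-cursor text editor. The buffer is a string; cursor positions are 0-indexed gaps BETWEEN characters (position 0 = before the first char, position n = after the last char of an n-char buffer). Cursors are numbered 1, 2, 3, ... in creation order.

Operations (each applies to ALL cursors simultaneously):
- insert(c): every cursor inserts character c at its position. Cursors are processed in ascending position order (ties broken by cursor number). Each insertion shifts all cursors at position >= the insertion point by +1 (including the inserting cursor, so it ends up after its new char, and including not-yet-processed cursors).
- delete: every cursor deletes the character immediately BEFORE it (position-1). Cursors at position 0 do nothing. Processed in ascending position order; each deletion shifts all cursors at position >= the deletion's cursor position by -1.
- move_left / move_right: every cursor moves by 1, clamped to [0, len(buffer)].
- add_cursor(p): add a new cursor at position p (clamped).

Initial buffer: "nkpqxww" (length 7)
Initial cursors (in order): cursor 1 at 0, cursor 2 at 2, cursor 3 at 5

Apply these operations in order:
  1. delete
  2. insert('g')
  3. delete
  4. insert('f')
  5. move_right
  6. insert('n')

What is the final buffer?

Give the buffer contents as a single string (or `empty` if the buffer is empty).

Answer: fnnfpnqfwnw

Derivation:
After op 1 (delete): buffer="npqww" (len 5), cursors c1@0 c2@1 c3@3, authorship .....
After op 2 (insert('g')): buffer="gngpqgww" (len 8), cursors c1@1 c2@3 c3@6, authorship 1.2..3..
After op 3 (delete): buffer="npqww" (len 5), cursors c1@0 c2@1 c3@3, authorship .....
After op 4 (insert('f')): buffer="fnfpqfww" (len 8), cursors c1@1 c2@3 c3@6, authorship 1.2..3..
After op 5 (move_right): buffer="fnfpqfww" (len 8), cursors c1@2 c2@4 c3@7, authorship 1.2..3..
After op 6 (insert('n')): buffer="fnnfpnqfwnw" (len 11), cursors c1@3 c2@6 c3@10, authorship 1.12.2.3.3.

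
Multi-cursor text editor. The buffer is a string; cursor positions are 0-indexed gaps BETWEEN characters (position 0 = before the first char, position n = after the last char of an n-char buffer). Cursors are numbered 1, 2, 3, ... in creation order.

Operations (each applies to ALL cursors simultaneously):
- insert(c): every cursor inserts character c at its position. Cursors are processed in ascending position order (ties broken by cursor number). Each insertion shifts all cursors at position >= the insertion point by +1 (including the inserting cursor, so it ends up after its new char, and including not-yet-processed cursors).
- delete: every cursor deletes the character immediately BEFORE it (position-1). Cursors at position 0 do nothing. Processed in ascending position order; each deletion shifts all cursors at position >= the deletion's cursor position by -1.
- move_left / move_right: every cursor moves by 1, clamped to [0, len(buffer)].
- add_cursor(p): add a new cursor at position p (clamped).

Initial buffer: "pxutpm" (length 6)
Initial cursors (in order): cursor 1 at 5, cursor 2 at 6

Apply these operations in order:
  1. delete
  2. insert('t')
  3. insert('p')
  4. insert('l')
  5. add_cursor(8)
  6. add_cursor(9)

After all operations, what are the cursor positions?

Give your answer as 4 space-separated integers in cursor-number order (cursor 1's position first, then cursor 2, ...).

Answer: 10 10 8 9

Derivation:
After op 1 (delete): buffer="pxut" (len 4), cursors c1@4 c2@4, authorship ....
After op 2 (insert('t')): buffer="pxuttt" (len 6), cursors c1@6 c2@6, authorship ....12
After op 3 (insert('p')): buffer="pxutttpp" (len 8), cursors c1@8 c2@8, authorship ....1212
After op 4 (insert('l')): buffer="pxutttppll" (len 10), cursors c1@10 c2@10, authorship ....121212
After op 5 (add_cursor(8)): buffer="pxutttppll" (len 10), cursors c3@8 c1@10 c2@10, authorship ....121212
After op 6 (add_cursor(9)): buffer="pxutttppll" (len 10), cursors c3@8 c4@9 c1@10 c2@10, authorship ....121212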